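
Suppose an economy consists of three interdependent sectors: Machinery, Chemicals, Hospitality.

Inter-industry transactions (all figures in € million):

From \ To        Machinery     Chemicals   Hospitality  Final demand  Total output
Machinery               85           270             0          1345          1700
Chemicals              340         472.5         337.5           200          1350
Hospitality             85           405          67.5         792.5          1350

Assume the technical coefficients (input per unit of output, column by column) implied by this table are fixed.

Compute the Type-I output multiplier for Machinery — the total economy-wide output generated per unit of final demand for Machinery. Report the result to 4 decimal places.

m_1 = 1.7636

Technical coefficients a_ij = z_ij / X_j:
  a_11 = 85/1700 = 0.05, a_21 = 340/1700 = 0.20, a_31 = 85/1700 = 0.05
  a_12 = 270/1350 = 0.20, a_22 = 472.5/1350 = 0.35, a_32 = 405/1350 = 0.30
  a_13 = 0/1350 = 0.00, a_23 = 337.5/1350 = 0.25, a_33 = 67.5/1350 = 0.05
I − A =
  [   0.95    -0.20     0.00]
  [  -0.20     0.65    -0.25]
  [  -0.05    -0.30     0.95]
Cofactors of I−A, C_ij = (−1)^(i+j)·(minor ij) (rows/columns in the sector order above):
  C_11 = (0.65)(0.95) − (-0.25)(-0.30) = 0.5425
  C_12 = −[(-0.20)(0.95) − (-0.25)(-0.05)] = 0.2025
  C_13 = (-0.20)(-0.30) − (0.65)(-0.05) = 0.0925
  C_21 = −[(-0.20)(0.95) − (0.00)(-0.30)] = 0.1900
  C_22 = (0.95)(0.95) − (0.00)(-0.05) = 0.9025
  C_23 = −[(0.95)(-0.30) − (-0.20)(-0.05)] = 0.2950
  C_31 = (-0.20)(-0.25) − (0.00)(0.65) = 0.0500
  C_32 = −[(0.95)(-0.25) − (0.00)(-0.20)] = 0.2375
  C_33 = (0.95)(0.65) − (-0.20)(-0.20) = 0.5775
det(I−A) = Σ_j (I−A)_1j·C_1j = (0.95)(0.5425) + (-0.20)(0.2025) + (0.00)(0.0925) = 0.474875
adj(I−A) = Cᵀ =
  [ 0.5425   0.1900   0.0500]
  [ 0.2025   0.9025   0.2375]
  [ 0.0925   0.2950   0.5775]
(I − A)⁻¹ = adj(I−A) / det(I−A) ≈
  [   1.14241     0.40011     0.10529]
  [   0.42643     1.90050     0.50013]
  [   0.19479     0.62122     1.21611]
The output multiplier for sector j is the column-j sum of the Leontief inverse (I − A)⁻¹ = adj(I−A) / det(I−A).
Column 1 of adj(I−A): (0.5425, 0.2025, 0.0925); det(I−A) = 0.474875.
m_1 = (0.5425 + 0.2025 + 0.0925) / 0.474875 = 0.8375 / 0.474875 ≈ 1.7636.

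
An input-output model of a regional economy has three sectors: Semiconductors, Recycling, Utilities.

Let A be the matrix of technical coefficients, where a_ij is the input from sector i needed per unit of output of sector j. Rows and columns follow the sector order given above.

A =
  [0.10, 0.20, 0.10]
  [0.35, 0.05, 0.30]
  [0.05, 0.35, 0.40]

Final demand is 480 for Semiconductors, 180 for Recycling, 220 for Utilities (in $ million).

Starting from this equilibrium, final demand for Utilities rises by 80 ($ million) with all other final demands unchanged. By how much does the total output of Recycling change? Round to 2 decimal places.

Δx_2 = 68.44

I − A =
  [   0.90    -0.20    -0.10]
  [  -0.35     0.95    -0.30]
  [  -0.05    -0.35     0.60]
Cofactors of I−A, C_ij = (−1)^(i+j)·(minor ij) (rows/columns in the sector order above):
  C_11 = (0.95)(0.60) − (-0.30)(-0.35) = 0.4650
  C_12 = −[(-0.35)(0.60) − (-0.30)(-0.05)] = 0.2250
  C_13 = (-0.35)(-0.35) − (0.95)(-0.05) = 0.1700
  C_21 = −[(-0.20)(0.60) − (-0.10)(-0.35)] = 0.1550
  C_22 = (0.90)(0.60) − (-0.10)(-0.05) = 0.5350
  C_23 = −[(0.90)(-0.35) − (-0.20)(-0.05)] = 0.3250
  C_31 = (-0.20)(-0.30) − (-0.10)(0.95) = 0.1550
  C_32 = −[(0.90)(-0.30) − (-0.10)(-0.35)] = 0.3050
  C_33 = (0.90)(0.95) − (-0.20)(-0.35) = 0.7850
det(I−A) = Σ_j (I−A)_1j·C_1j = (0.90)(0.4650) + (-0.20)(0.2250) + (-0.10)(0.1700) = 0.3565
adj(I−A) = Cᵀ =
  [ 0.4650   0.1550   0.1550]
  [ 0.2250   0.5350   0.3050]
  [ 0.1700   0.3250   0.7850]
(I − A)⁻¹ = adj(I−A) / det(I−A) ≈
  [   1.3043     0.4348     0.4348]
  [   0.6311     1.5007     0.8555]
  [   0.4769     0.9116     2.2020]
Δx = (I − A)⁻¹ Δd with Δd having +80 in the Utilities component and 0 elsewhere.
So Δx_2 = L_23 · (+80), where L_23 = adj(I−A)_23 / det(I−A) = 0.3050 / 0.3565.
Δx_2 = 0.3050 × (+80) / 0.3565 = 24.40 / 0.3565 ≈ 68.44.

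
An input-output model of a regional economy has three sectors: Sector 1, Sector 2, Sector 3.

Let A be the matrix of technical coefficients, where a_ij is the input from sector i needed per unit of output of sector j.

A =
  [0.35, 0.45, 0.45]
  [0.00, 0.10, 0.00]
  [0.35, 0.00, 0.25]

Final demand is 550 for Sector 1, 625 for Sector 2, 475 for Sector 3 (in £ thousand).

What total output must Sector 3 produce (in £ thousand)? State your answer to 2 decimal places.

I − A =
  [   0.65    -0.45    -0.45]
  [   0.00     0.90     0.00]
  [  -0.35     0.00     0.75]
Cofactors of I−A, C_ij = (−1)^(i+j)·(minor ij) (rows/columns in the sector order above):
  C_11 = (0.90)(0.75) − (0.00)(0.00) = 0.6750
  C_12 = −[(0.00)(0.75) − (0.00)(-0.35)] = 0.0000
  C_13 = (0.00)(0.00) − (0.90)(-0.35) = 0.3150
  C_21 = −[(-0.45)(0.75) − (-0.45)(0.00)] = 0.3375
  C_22 = (0.65)(0.75) − (-0.45)(-0.35) = 0.3300
  C_23 = −[(0.65)(0.00) − (-0.45)(-0.35)] = 0.1575
  C_31 = (-0.45)(0.00) − (-0.45)(0.90) = 0.4050
  C_32 = −[(0.65)(0.00) − (-0.45)(0.00)] = 0.0000
  C_33 = (0.65)(0.90) − (-0.45)(0.00) = 0.5850
det(I−A) = Σ_j (I−A)_1j·C_1j = (0.65)(0.6750) + (-0.45)(0.0000) + (-0.45)(0.3150) = 0.2970
adj(I−A) = Cᵀ =
  [ 0.6750   0.3375   0.4050]
  [ 0.0000   0.3300   0.0000]
  [ 0.3150   0.1575   0.5850]
(I − A)⁻¹ = adj(I−A) / det(I−A) ≈
  [   2.2727     1.1364     1.3636]
  [   0.0000     1.1111     0.0000]
  [   1.0606     0.5303     1.9697]
x = (I − A)⁻¹ d = adj(I−A)·d / det(I−A), with det(I−A) = 0.2970:
  x_1 = (0.6750·550 + 0.3375·625 + 0.4050·475) / 0.2970 = 774.5625 / 0.2970 ≈ 2607.95
  x_2 = (0.0000·550 + 0.3300·625 + 0.0000·475) / 0.2970 = 206.25 / 0.2970 ≈ 694.44
  x_3 = (0.3150·550 + 0.1575·625 + 0.5850·475) / 0.2970 = 549.5625 / 0.2970 ≈ 1850.38

x_3 = 1850.38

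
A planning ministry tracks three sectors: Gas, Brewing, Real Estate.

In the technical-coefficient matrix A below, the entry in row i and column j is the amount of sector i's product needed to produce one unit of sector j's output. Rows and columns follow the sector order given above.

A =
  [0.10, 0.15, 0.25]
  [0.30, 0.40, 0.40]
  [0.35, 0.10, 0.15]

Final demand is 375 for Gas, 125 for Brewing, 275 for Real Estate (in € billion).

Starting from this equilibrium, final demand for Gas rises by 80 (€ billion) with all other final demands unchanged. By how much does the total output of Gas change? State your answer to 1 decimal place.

Δx_G = 123.8

I − A =
  [   0.90    -0.15    -0.25]
  [  -0.30     0.60    -0.40]
  [  -0.35    -0.10     0.85]
Cofactors of I−A, C_ij = (−1)^(i+j)·(minor ij) (rows/columns in the sector order above):
  C_11 = (0.60)(0.85) − (-0.40)(-0.10) = 0.4700
  C_12 = −[(-0.30)(0.85) − (-0.40)(-0.35)] = 0.3950
  C_13 = (-0.30)(-0.10) − (0.60)(-0.35) = 0.2400
  C_21 = −[(-0.15)(0.85) − (-0.25)(-0.10)] = 0.1525
  C_22 = (0.90)(0.85) − (-0.25)(-0.35) = 0.6775
  C_23 = −[(0.90)(-0.10) − (-0.15)(-0.35)] = 0.1425
  C_31 = (-0.15)(-0.40) − (-0.25)(0.60) = 0.2100
  C_32 = −[(0.90)(-0.40) − (-0.25)(-0.30)] = 0.4350
  C_33 = (0.90)(0.60) − (-0.15)(-0.30) = 0.4950
det(I−A) = Σ_j (I−A)_1j·C_1j = (0.90)(0.4700) + (-0.15)(0.3950) + (-0.25)(0.2400) = 0.30375
adj(I−A) = Cᵀ =
  [ 0.4700   0.1525   0.2100]
  [ 0.3950   0.6775   0.4350]
  [ 0.2400   0.1425   0.4950]
(I − A)⁻¹ = adj(I−A) / det(I−A) ≈
  [   1.5473     0.5021     0.6914]
  [   1.3004     2.2305     1.4321]
  [   0.7901     0.4691     1.6296]
Δx = (I − A)⁻¹ Δd with Δd having +80 in the Gas component and 0 elsewhere.
So Δx_G = L_GG · (+80), where L_GG = adj(I−A)_GG / det(I−A) = 0.4700 / 0.30375.
Δx_G = 0.4700 × (+80) / 0.30375 = 37.60 / 0.30375 ≈ 123.8.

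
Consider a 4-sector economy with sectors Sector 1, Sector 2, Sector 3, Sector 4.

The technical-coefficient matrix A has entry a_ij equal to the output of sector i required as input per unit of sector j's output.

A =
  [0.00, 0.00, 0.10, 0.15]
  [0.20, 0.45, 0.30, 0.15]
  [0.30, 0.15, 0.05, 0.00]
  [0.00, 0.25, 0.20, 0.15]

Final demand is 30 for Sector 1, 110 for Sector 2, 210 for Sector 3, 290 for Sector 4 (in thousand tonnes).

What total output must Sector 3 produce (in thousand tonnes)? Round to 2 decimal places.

I − A =
  [   1.00     0.00    -0.10    -0.15]
  [  -0.20     0.55    -0.30    -0.15]
  [  -0.30    -0.15     0.95     0.00]
  [   0.00    -0.25    -0.20     0.85]
Compute the cofactors C_ij = (−1)^(i+j)·(3×3 minor ij) of I−A; the adjugate is their transpose:
adj(I−A) = Cᵀ =
  [ 0.365750   0.052875   0.070750   0.073875]
  [ 0.247000   0.773000   0.308000   0.180000]
  [ 0.154500   0.138750   0.422500   0.051750]
  [ 0.109000   0.260000   0.190000   0.458000]
det(I−A) = Σ_j (I−A)_1j·C_1j = (1.00)(0.365750) + (0.00)(0.247000) + (-0.10)(0.154500) + (-0.15)(0.109000) = 0.33395
(I − A)⁻¹ = adj(I−A) / det(I−A) ≈
  [   1.0952     0.1583     0.2119     0.2212]
  [   0.7396     2.3147     0.9223     0.5390]
  [   0.4626     0.4155     1.2652     0.1550]
  [   0.3264     0.7786     0.5689     1.3715]
x = (I − A)⁻¹ d = adj(I−A)·d / det(I−A), with det(I−A) = 0.33395:
  x_1 = (0.365750·30 + 0.052875·110 + 0.070750·210 + 0.073875·290) / 0.33395 = 53.07 / 0.33395 ≈ 158.92
  x_2 = (0.247000·30 + 0.773000·110 + 0.308000·210 + 0.180000·290) / 0.33395 = 209.32 / 0.33395 ≈ 626.80
  x_3 = (0.154500·30 + 0.138750·110 + 0.422500·210 + 0.051750·290) / 0.33395 = 123.63 / 0.33395 ≈ 370.21
  x_4 = (0.109000·30 + 0.260000·110 + 0.190000·210 + 0.458000·290) / 0.33395 = 204.59 / 0.33395 ≈ 612.64

x_3 = 370.21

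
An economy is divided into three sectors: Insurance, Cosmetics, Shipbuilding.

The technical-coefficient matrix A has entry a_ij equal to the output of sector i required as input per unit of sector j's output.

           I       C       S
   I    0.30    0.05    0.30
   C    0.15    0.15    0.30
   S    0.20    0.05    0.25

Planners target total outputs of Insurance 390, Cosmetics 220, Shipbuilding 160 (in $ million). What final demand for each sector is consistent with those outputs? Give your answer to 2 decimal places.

d_I = 214.00, d_C = 80.50, d_S = 31.00

I − A =
  [   0.70    -0.05    -0.30]
  [  -0.15     0.85    -0.30]
  [  -0.20    -0.05     0.75]
d = (I − A) x:
  d_I = (+0.70)·390 + (-0.05)·220 + (-0.30)·160 = 214.00
  d_C = (-0.15)·390 + (+0.85)·220 + (-0.30)·160 = 80.50
  d_S = (-0.20)·390 + (-0.05)·220 + (+0.75)·160 = 31.00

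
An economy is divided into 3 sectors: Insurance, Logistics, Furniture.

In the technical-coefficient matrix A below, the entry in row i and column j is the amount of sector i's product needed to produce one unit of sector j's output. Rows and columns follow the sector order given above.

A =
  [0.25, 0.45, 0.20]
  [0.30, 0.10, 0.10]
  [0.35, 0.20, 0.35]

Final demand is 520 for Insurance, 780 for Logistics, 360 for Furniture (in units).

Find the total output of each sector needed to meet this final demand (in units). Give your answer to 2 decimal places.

I − A =
  [   0.75    -0.45    -0.20]
  [  -0.30     0.90    -0.10]
  [  -0.35    -0.20     0.65]
Cofactors of I−A, C_ij = (−1)^(i+j)·(minor ij) (rows/columns in the sector order above):
  C_11 = (0.90)(0.65) − (-0.10)(-0.20) = 0.5650
  C_12 = −[(-0.30)(0.65) − (-0.10)(-0.35)] = 0.2300
  C_13 = (-0.30)(-0.20) − (0.90)(-0.35) = 0.3750
  C_21 = −[(-0.45)(0.65) − (-0.20)(-0.20)] = 0.3325
  C_22 = (0.75)(0.65) − (-0.20)(-0.35) = 0.4175
  C_23 = −[(0.75)(-0.20) − (-0.45)(-0.35)] = 0.3075
  C_31 = (-0.45)(-0.10) − (-0.20)(0.90) = 0.2250
  C_32 = −[(0.75)(-0.10) − (-0.20)(-0.30)] = 0.1350
  C_33 = (0.75)(0.90) − (-0.45)(-0.30) = 0.5400
det(I−A) = Σ_j (I−A)_1j·C_1j = (0.75)(0.5650) + (-0.45)(0.2300) + (-0.20)(0.3750) = 0.24525
adj(I−A) = Cᵀ =
  [ 0.5650   0.3325   0.2250]
  [ 0.2300   0.4175   0.1350]
  [ 0.3750   0.3075   0.5400]
(I − A)⁻¹ = adj(I−A) / det(I−A) ≈
  [   2.3038     1.3558     0.9174]
  [   0.9378     1.7023     0.5505]
  [   1.5291     1.2538     2.2018]
x = (I − A)⁻¹ d = adj(I−A)·d / det(I−A), with det(I−A) = 0.24525:
  x_1 = (0.5650·520 + 0.3325·780 + 0.2250·360) / 0.24525 = 634.15 / 0.24525 ≈ 2585.73
  x_2 = (0.2300·520 + 0.4175·780 + 0.1350·360) / 0.24525 = 493.85 / 0.24525 ≈ 2013.66
  x_3 = (0.3750·520 + 0.3075·780 + 0.5400·360) / 0.24525 = 629.25 / 0.24525 ≈ 2565.75

x_1 = 2585.73, x_2 = 2013.66, x_3 = 2565.75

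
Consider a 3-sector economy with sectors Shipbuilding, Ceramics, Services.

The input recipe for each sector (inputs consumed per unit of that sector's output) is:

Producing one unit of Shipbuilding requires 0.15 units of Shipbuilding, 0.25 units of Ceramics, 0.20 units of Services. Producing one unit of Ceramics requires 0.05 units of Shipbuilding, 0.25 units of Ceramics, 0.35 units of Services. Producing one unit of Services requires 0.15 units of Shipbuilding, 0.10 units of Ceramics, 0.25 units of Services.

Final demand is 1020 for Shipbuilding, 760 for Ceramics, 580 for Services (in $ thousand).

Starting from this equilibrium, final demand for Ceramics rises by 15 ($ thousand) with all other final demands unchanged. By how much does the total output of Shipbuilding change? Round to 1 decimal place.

I − A =
  [   0.85    -0.05    -0.15]
  [  -0.25     0.75    -0.10]
  [  -0.20    -0.35     0.75]
Cofactors of I−A, C_ij = (−1)^(i+j)·(minor ij) (rows/columns in the sector order above):
  C_11 = (0.75)(0.75) − (-0.10)(-0.35) = 0.5275
  C_12 = −[(-0.25)(0.75) − (-0.10)(-0.20)] = 0.2075
  C_13 = (-0.25)(-0.35) − (0.75)(-0.20) = 0.2375
  C_21 = −[(-0.05)(0.75) − (-0.15)(-0.35)] = 0.0900
  C_22 = (0.85)(0.75) − (-0.15)(-0.20) = 0.6075
  C_23 = −[(0.85)(-0.35) − (-0.05)(-0.20)] = 0.3075
  C_31 = (-0.05)(-0.10) − (-0.15)(0.75) = 0.1175
  C_32 = −[(0.85)(-0.10) − (-0.15)(-0.25)] = 0.1225
  C_33 = (0.85)(0.75) − (-0.05)(-0.25) = 0.6250
det(I−A) = Σ_j (I−A)_1j·C_1j = (0.85)(0.5275) + (-0.05)(0.2075) + (-0.15)(0.2375) = 0.402375
adj(I−A) = Cᵀ =
  [ 0.5275   0.0900   0.1175]
  [ 0.2075   0.6075   0.1225]
  [ 0.2375   0.3075   0.6250]
(I − A)⁻¹ = adj(I−A) / det(I−A) ≈
  [   1.3110     0.2237     0.2920]
  [   0.5157     1.5098     0.3044]
  [   0.5902     0.7642     1.5533]
Δx = (I − A)⁻¹ Δd with Δd having +15 in the Ceramics component and 0 elsewhere.
So Δx_1 = L_12 · (+15), where L_12 = adj(I−A)_12 / det(I−A) = 0.0900 / 0.402375.
Δx_1 = 0.0900 × (+15) / 0.402375 = 1.35 / 0.402375 ≈ 3.4.

Δx_1 = 3.4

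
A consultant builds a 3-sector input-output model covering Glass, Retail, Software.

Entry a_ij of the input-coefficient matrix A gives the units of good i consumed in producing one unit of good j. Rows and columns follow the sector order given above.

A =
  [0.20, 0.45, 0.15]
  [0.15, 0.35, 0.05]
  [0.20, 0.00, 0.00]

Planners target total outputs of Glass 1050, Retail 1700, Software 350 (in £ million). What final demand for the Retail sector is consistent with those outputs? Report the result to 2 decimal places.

d_2 = 930.00

I − A =
  [   0.80    -0.45    -0.15]
  [  -0.15     0.65    -0.05]
  [  -0.20     0.00     1.00]
d = (I − A) x:
  d_1 = (+0.80)·1050 + (-0.45)·1700 + (-0.15)·350 = 22.50
  d_2 = (-0.15)·1050 + (+0.65)·1700 + (-0.05)·350 = 930.00
  d_3 = (-0.20)·1050 + (+0.00)·1700 + (+1.00)·350 = 140.00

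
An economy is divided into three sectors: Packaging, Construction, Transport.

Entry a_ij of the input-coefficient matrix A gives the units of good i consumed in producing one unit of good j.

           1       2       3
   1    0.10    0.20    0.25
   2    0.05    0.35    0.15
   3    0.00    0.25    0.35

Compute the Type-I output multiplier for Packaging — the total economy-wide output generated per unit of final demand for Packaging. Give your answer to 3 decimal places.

I − A =
  [   0.90    -0.20    -0.25]
  [  -0.05     0.65    -0.15]
  [   0.00    -0.25     0.65]
Cofactors of I−A, C_ij = (−1)^(i+j)·(minor ij) (rows/columns in the sector order above):
  C_11 = (0.65)(0.65) − (-0.15)(-0.25) = 0.3850
  C_12 = −[(-0.05)(0.65) − (-0.15)(0.00)] = 0.0325
  C_13 = (-0.05)(-0.25) − (0.65)(0.00) = 0.0125
  C_21 = −[(-0.20)(0.65) − (-0.25)(-0.25)] = 0.1925
  C_22 = (0.90)(0.65) − (-0.25)(0.00) = 0.5850
  C_23 = −[(0.90)(-0.25) − (-0.20)(0.00)] = 0.2250
  C_31 = (-0.20)(-0.15) − (-0.25)(0.65) = 0.1925
  C_32 = −[(0.90)(-0.15) − (-0.25)(-0.05)] = 0.1475
  C_33 = (0.90)(0.65) − (-0.20)(-0.05) = 0.5750
det(I−A) = Σ_j (I−A)_1j·C_1j = (0.90)(0.3850) + (-0.20)(0.0325) + (-0.25)(0.0125) = 0.336875
adj(I−A) = Cᵀ =
  [ 0.3850   0.1925   0.1925]
  [ 0.0325   0.5850   0.1475]
  [ 0.0125   0.2250   0.5750]
(I − A)⁻¹ = adj(I−A) / det(I−A) ≈
  [   1.1429     0.5714     0.5714]
  [   0.0965     1.7365     0.4378]
  [   0.0371     0.6679     1.7069]
The output multiplier for sector j is the column-j sum of the Leontief inverse (I − A)⁻¹ = adj(I−A) / det(I−A).
Column 1 of adj(I−A): (0.3850, 0.0325, 0.0125); det(I−A) = 0.336875.
m_1 = (0.3850 + 0.0325 + 0.0125) / 0.336875 = 0.43 / 0.336875 ≈ 1.276.

m_1 = 1.276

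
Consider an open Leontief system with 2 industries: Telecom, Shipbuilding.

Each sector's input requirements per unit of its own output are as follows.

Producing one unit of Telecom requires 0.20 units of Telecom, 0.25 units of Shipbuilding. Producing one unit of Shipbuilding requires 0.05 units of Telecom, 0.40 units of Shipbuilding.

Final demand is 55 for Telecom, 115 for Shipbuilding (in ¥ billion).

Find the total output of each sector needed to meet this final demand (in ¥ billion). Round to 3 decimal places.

I − A =
  [   0.80    -0.05]
  [  -0.25     0.60]
det(I−A) = (0.80)(0.60) − (-0.05)(-0.25) = 0.4675
adj(I−A) = [[0.60, 0.05], [0.25, 0.80]]
(I − A)⁻¹ = adj(I−A) / det(I−A) ≈
  [   1.2834     0.1070]
  [   0.5348     1.7112]
x = (I − A)⁻¹ d = adj(I−A)·d / det(I−A), with det(I−A) = 0.4675:
  x_1 = (0.60·55 + 0.05·115) / 0.4675 = 38.75 / 0.4675 ≈ 82.888
  x_2 = (0.25·55 + 0.80·115) / 0.4675 = 105.75 / 0.4675 ≈ 226.203

x_1 = 82.888, x_2 = 226.203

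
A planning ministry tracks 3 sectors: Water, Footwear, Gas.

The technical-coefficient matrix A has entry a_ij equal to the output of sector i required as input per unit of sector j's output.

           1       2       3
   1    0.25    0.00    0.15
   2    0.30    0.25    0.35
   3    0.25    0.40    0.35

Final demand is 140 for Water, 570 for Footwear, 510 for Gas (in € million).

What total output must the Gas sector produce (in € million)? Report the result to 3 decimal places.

I − A =
  [   0.75     0.00    -0.15]
  [  -0.30     0.75    -0.35]
  [  -0.25    -0.40     0.65]
Cofactors of I−A, C_ij = (−1)^(i+j)·(minor ij) (rows/columns in the sector order above):
  C_11 = (0.75)(0.65) − (-0.35)(-0.40) = 0.3475
  C_12 = −[(-0.30)(0.65) − (-0.35)(-0.25)] = 0.2825
  C_13 = (-0.30)(-0.40) − (0.75)(-0.25) = 0.3075
  C_21 = −[(0.00)(0.65) − (-0.15)(-0.40)] = 0.0600
  C_22 = (0.75)(0.65) − (-0.15)(-0.25) = 0.4500
  C_23 = −[(0.75)(-0.40) − (0.00)(-0.25)] = 0.3000
  C_31 = (0.00)(-0.35) − (-0.15)(0.75) = 0.1125
  C_32 = −[(0.75)(-0.35) − (-0.15)(-0.30)] = 0.3075
  C_33 = (0.75)(0.75) − (0.00)(-0.30) = 0.5625
det(I−A) = Σ_j (I−A)_1j·C_1j = (0.75)(0.3475) + (0.00)(0.2825) + (-0.15)(0.3075) = 0.2145
adj(I−A) = Cᵀ =
  [ 0.3475   0.0600   0.1125]
  [ 0.2825   0.4500   0.3075]
  [ 0.3075   0.3000   0.5625]
(I − A)⁻¹ = adj(I−A) / det(I−A) ≈
  [   1.6200     0.2797     0.5245]
  [   1.3170     2.0979     1.4336]
  [   1.4336     1.3986     2.6224]
x = (I − A)⁻¹ d = adj(I−A)·d / det(I−A), with det(I−A) = 0.2145:
  x_1 = (0.3475·140 + 0.0600·570 + 0.1125·510) / 0.2145 = 140.225 / 0.2145 ≈ 653.730
  x_2 = (0.2825·140 + 0.4500·570 + 0.3075·510) / 0.2145 = 452.875 / 0.2145 ≈ 2111.305
  x_3 = (0.3075·140 + 0.3000·570 + 0.5625·510) / 0.2145 = 500.925 / 0.2145 ≈ 2335.315

x_3 = 2335.315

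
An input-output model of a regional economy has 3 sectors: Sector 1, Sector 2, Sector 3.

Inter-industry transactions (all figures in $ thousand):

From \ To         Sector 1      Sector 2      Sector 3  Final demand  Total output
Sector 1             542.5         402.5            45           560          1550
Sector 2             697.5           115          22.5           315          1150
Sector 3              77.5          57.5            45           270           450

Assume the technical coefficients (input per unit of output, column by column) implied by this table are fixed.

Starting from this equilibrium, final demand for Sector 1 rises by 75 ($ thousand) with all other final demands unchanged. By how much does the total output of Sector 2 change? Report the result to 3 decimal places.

Δx_2 = 81.391

Technical coefficients a_ij = z_ij / X_j:
  a_11 = 542.5/1550 = 0.35, a_21 = 697.5/1550 = 0.45, a_31 = 77.5/1550 = 0.05
  a_12 = 402.5/1150 = 0.35, a_22 = 115/1150 = 0.10, a_32 = 57.5/1150 = 0.05
  a_13 = 45/450 = 0.10, a_23 = 22.5/450 = 0.05, a_33 = 45/450 = 0.10
I − A =
  [   0.65    -0.35    -0.10]
  [  -0.45     0.90    -0.05]
  [  -0.05    -0.05     0.90]
Cofactors of I−A, C_ij = (−1)^(i+j)·(minor ij) (rows/columns in the sector order above):
  C_11 = (0.90)(0.90) − (-0.05)(-0.05) = 0.8075
  C_12 = −[(-0.45)(0.90) − (-0.05)(-0.05)] = 0.4075
  C_13 = (-0.45)(-0.05) − (0.90)(-0.05) = 0.0675
  C_21 = −[(-0.35)(0.90) − (-0.10)(-0.05)] = 0.3200
  C_22 = (0.65)(0.90) − (-0.10)(-0.05) = 0.5800
  C_23 = −[(0.65)(-0.05) − (-0.35)(-0.05)] = 0.0500
  C_31 = (-0.35)(-0.05) − (-0.10)(0.90) = 0.1075
  C_32 = −[(0.65)(-0.05) − (-0.10)(-0.45)] = 0.0775
  C_33 = (0.65)(0.90) − (-0.35)(-0.45) = 0.4275
det(I−A) = Σ_j (I−A)_1j·C_1j = (0.65)(0.8075) + (-0.35)(0.4075) + (-0.10)(0.0675) = 0.3755
adj(I−A) = Cᵀ =
  [ 0.8075   0.3200   0.1075]
  [ 0.4075   0.5800   0.0775]
  [ 0.0675   0.0500   0.4275]
(I − A)⁻¹ = adj(I−A) / det(I−A) ≈
  [   2.1505     0.8522     0.2863]
  [   1.0852     1.5446     0.2064]
  [   0.1798     0.1332     1.1385]
Δx = (I − A)⁻¹ Δd with Δd having +75 in the Sector 1 component and 0 elsewhere.
So Δx_2 = L_21 · (+75), where L_21 = adj(I−A)_21 / det(I−A) = 0.4075 / 0.3755.
Δx_2 = 0.4075 × (+75) / 0.3755 = 30.5625 / 0.3755 ≈ 81.391.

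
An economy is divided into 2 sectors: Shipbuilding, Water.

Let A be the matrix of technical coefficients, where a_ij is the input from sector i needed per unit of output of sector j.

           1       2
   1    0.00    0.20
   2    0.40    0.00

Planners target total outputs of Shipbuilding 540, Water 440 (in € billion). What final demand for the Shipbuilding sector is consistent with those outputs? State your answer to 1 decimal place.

d_1 = 452.0

I − A =
  [   1.00    -0.20]
  [  -0.40     1.00]
d = (I − A) x:
  d_1 = (+1.00)·540 + (-0.20)·440 = 452.0
  d_2 = (-0.40)·540 + (+1.00)·440 = 224.0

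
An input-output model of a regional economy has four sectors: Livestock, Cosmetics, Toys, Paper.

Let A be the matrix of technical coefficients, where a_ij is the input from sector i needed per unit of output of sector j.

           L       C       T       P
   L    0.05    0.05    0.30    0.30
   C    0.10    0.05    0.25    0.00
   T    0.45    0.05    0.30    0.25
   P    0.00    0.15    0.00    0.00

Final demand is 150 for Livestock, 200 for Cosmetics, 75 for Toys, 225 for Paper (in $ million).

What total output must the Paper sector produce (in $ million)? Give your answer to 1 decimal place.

I − A =
  [   0.95    -0.05    -0.30    -0.30]
  [  -0.10     0.95    -0.25     0.00]
  [  -0.45    -0.05     0.70    -0.25]
  [   0.00    -0.15     0.00     1.00]
Compute the cofactors C_ij = (−1)^(i+j)·(3×3 minor ij) of I−A; the adjugate is their transpose:
adj(I−A) = Cᵀ =
  [ 0.643125   0.092750   0.308750   0.270125]
  [ 0.182500   0.530000   0.267500   0.121625]
  [ 0.436250   0.125875   0.893000   0.354125]
  [ 0.027375   0.079500   0.040125   0.481000]
det(I−A) = Σ_j (I−A)_1j·C_1j = (0.95)(0.643125) + (-0.05)(0.182500) + (-0.30)(0.436250) + (-0.30)(0.027375) = 0.46275625
(I − A)⁻¹ = adj(I−A) / det(I−A) ≈
  [   1.3898     0.2004     0.6672     0.5837]
  [   0.3944     1.1453     0.5781     0.2628]
  [   0.9427     0.2720     1.9297     0.7653]
  [   0.0592     0.1718     0.0867     1.0394]
x = (I − A)⁻¹ d = adj(I−A)·d / det(I−A), with det(I−A) = 0.46275625:
  x_L = (0.643125·150 + 0.092750·200 + 0.308750·75 + 0.270125·225) / 0.46275625 = 198.953125 / 0.46275625 ≈ 429.9
  x_C = (0.182500·150 + 0.530000·200 + 0.267500·75 + 0.121625·225) / 0.46275625 = 180.803125 / 0.46275625 ≈ 390.7
  x_T = (0.436250·150 + 0.125875·200 + 0.893000·75 + 0.354125·225) / 0.46275625 = 237.265625 / 0.46275625 ≈ 512.7
  x_P = (0.027375·150 + 0.079500·200 + 0.040125·75 + 0.481000·225) / 0.46275625 = 131.240625 / 0.46275625 ≈ 283.6

x_P = 283.6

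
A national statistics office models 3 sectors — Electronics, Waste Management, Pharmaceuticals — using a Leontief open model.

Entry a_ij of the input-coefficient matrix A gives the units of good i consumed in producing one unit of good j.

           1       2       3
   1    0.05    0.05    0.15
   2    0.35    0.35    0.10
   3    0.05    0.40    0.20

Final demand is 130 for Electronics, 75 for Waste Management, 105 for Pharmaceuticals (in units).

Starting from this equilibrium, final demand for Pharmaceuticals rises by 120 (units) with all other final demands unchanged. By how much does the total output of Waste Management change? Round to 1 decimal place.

I − A =
  [   0.95    -0.05    -0.15]
  [  -0.35     0.65    -0.10]
  [  -0.05    -0.40     0.80]
Cofactors of I−A, C_ij = (−1)^(i+j)·(minor ij) (rows/columns in the sector order above):
  C_11 = (0.65)(0.80) − (-0.10)(-0.40) = 0.4800
  C_12 = −[(-0.35)(0.80) − (-0.10)(-0.05)] = 0.2850
  C_13 = (-0.35)(-0.40) − (0.65)(-0.05) = 0.1725
  C_21 = −[(-0.05)(0.80) − (-0.15)(-0.40)] = 0.1000
  C_22 = (0.95)(0.80) − (-0.15)(-0.05) = 0.7525
  C_23 = −[(0.95)(-0.40) − (-0.05)(-0.05)] = 0.3825
  C_31 = (-0.05)(-0.10) − (-0.15)(0.65) = 0.1025
  C_32 = −[(0.95)(-0.10) − (-0.15)(-0.35)] = 0.1475
  C_33 = (0.95)(0.65) − (-0.05)(-0.35) = 0.6000
det(I−A) = Σ_j (I−A)_1j·C_1j = (0.95)(0.4800) + (-0.05)(0.2850) + (-0.15)(0.1725) = 0.415875
adj(I−A) = Cᵀ =
  [ 0.4800   0.1000   0.1025]
  [ 0.2850   0.7525   0.1475]
  [ 0.1725   0.3825   0.6000]
(I − A)⁻¹ = adj(I−A) / det(I−A) ≈
  [   1.1542     0.2405     0.2465]
  [   0.6853     1.8094     0.3547]
  [   0.4148     0.9197     1.4427]
Δx = (I − A)⁻¹ Δd with Δd having +120 in the Pharmaceuticals component and 0 elsewhere.
So Δx_2 = L_23 · (+120), where L_23 = adj(I−A)_23 / det(I−A) = 0.1475 / 0.415875.
Δx_2 = 0.1475 × (+120) / 0.415875 = 17.70 / 0.415875 ≈ 42.6.

Δx_2 = 42.6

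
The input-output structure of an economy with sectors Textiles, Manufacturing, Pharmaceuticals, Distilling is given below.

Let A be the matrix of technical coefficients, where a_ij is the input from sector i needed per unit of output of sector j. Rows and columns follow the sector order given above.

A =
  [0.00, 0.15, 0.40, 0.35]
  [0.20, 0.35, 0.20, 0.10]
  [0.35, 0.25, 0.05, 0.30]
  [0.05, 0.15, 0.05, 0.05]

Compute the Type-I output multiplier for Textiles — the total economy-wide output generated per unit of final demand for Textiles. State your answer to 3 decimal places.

m_1 = 3.418

I − A =
  [   1.00    -0.15    -0.40    -0.35]
  [  -0.20     0.65    -0.20    -0.10]
  [  -0.35    -0.25     0.95    -0.30]
  [  -0.05    -0.15    -0.05     0.95]
Compute the cofactors C_ij = (−1)^(i+j)·(3×3 minor ij) of I−A; the adjugate is their transpose:
adj(I−A) = Cᵀ =
  [ 0.504875   0.300375   0.292125   0.309875]
  [ 0.253500   0.725750   0.273000   0.256000]
  [ 0.278375   0.348625   0.551375   0.313375]
  [ 0.081250   0.148750   0.087500   0.417500]
det(I−A) = Σ_j (I−A)_1j·C_1j = (1.00)(0.504875) + (-0.15)(0.253500) + (-0.40)(0.278375) + (-0.35)(0.081250) = 0.3270625
(I − A)⁻¹ = adj(I−A) / det(I−A) ≈
  [   1.5437     0.9184     0.8932     0.9474]
  [   0.7751     2.2190     0.8347     0.7827]
  [   0.8511     1.0659     1.6858     0.9582]
  [   0.2484     0.4548     0.2675     1.2765]
The output multiplier for sector j is the column-j sum of the Leontief inverse (I − A)⁻¹ = adj(I−A) / det(I−A).
Column 1 of adj(I−A): (0.504875, 0.253500, 0.278375, 0.081250); det(I−A) = 0.3270625.
m_1 = (0.504875 + 0.253500 + 0.278375 + 0.081250) / 0.3270625 = 1.118 / 0.3270625 ≈ 3.418.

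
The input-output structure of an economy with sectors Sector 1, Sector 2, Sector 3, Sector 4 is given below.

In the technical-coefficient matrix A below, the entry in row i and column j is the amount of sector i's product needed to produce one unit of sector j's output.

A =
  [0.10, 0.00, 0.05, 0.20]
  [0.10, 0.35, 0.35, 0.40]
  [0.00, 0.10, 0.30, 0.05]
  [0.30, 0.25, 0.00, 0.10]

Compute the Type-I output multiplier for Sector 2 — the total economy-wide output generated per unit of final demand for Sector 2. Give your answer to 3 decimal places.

m_2 = 3.332

I − A =
  [   0.90     0.00    -0.05    -0.20]
  [  -0.10     0.65    -0.35    -0.40]
  [   0.00    -0.10     0.70    -0.05]
  [  -0.30    -0.25     0.00     0.90]
Compute the cofactors C_ij = (−1)^(i+j)·(3×3 minor ij) of I−A; the adjugate is their transpose:
adj(I−A) = Cᵀ =
  [ 0.303625   0.040125   0.041750   0.087625]
  [ 0.152250   0.524250   0.273000   0.282000]
  [ 0.032000   0.086250   0.392500   0.067250]
  [ 0.143500   0.159000   0.089750   0.377500]
det(I−A) = Σ_j (I−A)_1j·C_1j = (0.90)(0.303625) + (0.00)(0.152250) + (-0.05)(0.032000) + (-0.20)(0.143500) = 0.2429625
(I − A)⁻¹ = adj(I−A) / det(I−A) ≈
  [   1.2497     0.1651     0.1718     0.3607]
  [   0.6266     2.1577     1.1236     1.1607]
  [   0.1317     0.3550     1.6155     0.2768]
  [   0.5906     0.6544     0.3694     1.5537]
The output multiplier for sector j is the column-j sum of the Leontief inverse (I − A)⁻¹ = adj(I−A) / det(I−A).
Column 2 of adj(I−A): (0.040125, 0.524250, 0.086250, 0.159000); det(I−A) = 0.2429625.
m_2 = (0.040125 + 0.524250 + 0.086250 + 0.159000) / 0.2429625 = 0.809625 / 0.2429625 ≈ 3.332.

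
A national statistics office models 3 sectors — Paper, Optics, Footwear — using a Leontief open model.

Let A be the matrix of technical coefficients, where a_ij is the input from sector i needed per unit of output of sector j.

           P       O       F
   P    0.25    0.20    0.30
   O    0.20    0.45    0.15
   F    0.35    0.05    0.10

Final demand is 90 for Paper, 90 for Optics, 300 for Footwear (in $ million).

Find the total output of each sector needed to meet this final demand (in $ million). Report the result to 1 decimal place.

x_P = 464.2, x_O = 479.8, x_F = 540.5

I − A =
  [   0.75    -0.20    -0.30]
  [  -0.20     0.55    -0.15]
  [  -0.35    -0.05     0.90]
Cofactors of I−A, C_ij = (−1)^(i+j)·(minor ij) (rows/columns in the sector order above):
  C_11 = (0.55)(0.90) − (-0.15)(-0.05) = 0.4875
  C_12 = −[(-0.20)(0.90) − (-0.15)(-0.35)] = 0.2325
  C_13 = (-0.20)(-0.05) − (0.55)(-0.35) = 0.2025
  C_21 = −[(-0.20)(0.90) − (-0.30)(-0.05)] = 0.1950
  C_22 = (0.75)(0.90) − (-0.30)(-0.35) = 0.5700
  C_23 = −[(0.75)(-0.05) − (-0.20)(-0.35)] = 0.1075
  C_31 = (-0.20)(-0.15) − (-0.30)(0.55) = 0.1950
  C_32 = −[(0.75)(-0.15) − (-0.30)(-0.20)] = 0.1725
  C_33 = (0.75)(0.55) − (-0.20)(-0.20) = 0.3725
det(I−A) = Σ_j (I−A)_1j·C_1j = (0.75)(0.4875) + (-0.20)(0.2325) + (-0.30)(0.2025) = 0.258375
adj(I−A) = Cᵀ =
  [ 0.4875   0.1950   0.1950]
  [ 0.2325   0.5700   0.1725]
  [ 0.2025   0.1075   0.3725]
(I − A)⁻¹ = adj(I−A) / det(I−A) ≈
  [   1.8868     0.7547     0.7547]
  [   0.8999     2.2061     0.6676]
  [   0.7837     0.4161     1.4417]
x = (I − A)⁻¹ d = adj(I−A)·d / det(I−A), with det(I−A) = 0.258375:
  x_P = (0.4875·90 + 0.1950·90 + 0.1950·300) / 0.258375 = 119.925 / 0.258375 ≈ 464.2
  x_O = (0.2325·90 + 0.5700·90 + 0.1725·300) / 0.258375 = 123.975 / 0.258375 ≈ 479.8
  x_F = (0.2025·90 + 0.1075·90 + 0.3725·300) / 0.258375 = 139.65 / 0.258375 ≈ 540.5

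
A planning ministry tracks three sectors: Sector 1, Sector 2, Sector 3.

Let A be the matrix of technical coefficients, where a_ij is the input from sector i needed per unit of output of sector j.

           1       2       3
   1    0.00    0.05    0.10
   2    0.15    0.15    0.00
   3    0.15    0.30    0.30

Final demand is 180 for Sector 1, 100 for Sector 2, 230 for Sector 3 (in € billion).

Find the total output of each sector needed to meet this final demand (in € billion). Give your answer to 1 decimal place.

I − A =
  [   1.00    -0.05    -0.10]
  [  -0.15     0.85     0.00]
  [  -0.15    -0.30     0.70]
Cofactors of I−A, C_ij = (−1)^(i+j)·(minor ij) (rows/columns in the sector order above):
  C_11 = (0.85)(0.70) − (0.00)(-0.30) = 0.5950
  C_12 = −[(-0.15)(0.70) − (0.00)(-0.15)] = 0.1050
  C_13 = (-0.15)(-0.30) − (0.85)(-0.15) = 0.1725
  C_21 = −[(-0.05)(0.70) − (-0.10)(-0.30)] = 0.0650
  C_22 = (1.00)(0.70) − (-0.10)(-0.15) = 0.6850
  C_23 = −[(1.00)(-0.30) − (-0.05)(-0.15)] = 0.3075
  C_31 = (-0.05)(0.00) − (-0.10)(0.85) = 0.0850
  C_32 = −[(1.00)(0.00) − (-0.10)(-0.15)] = 0.0150
  C_33 = (1.00)(0.85) − (-0.05)(-0.15) = 0.8425
det(I−A) = Σ_j (I−A)_1j·C_1j = (1.00)(0.5950) + (-0.05)(0.1050) + (-0.10)(0.1725) = 0.5725
adj(I−A) = Cᵀ =
  [ 0.5950   0.0650   0.0850]
  [ 0.1050   0.6850   0.0150]
  [ 0.1725   0.3075   0.8425]
(I − A)⁻¹ = adj(I−A) / det(I−A) ≈
  [   1.0393     0.1135     0.1485]
  [   0.1834     1.1965     0.0262]
  [   0.3013     0.5371     1.4716]
x = (I − A)⁻¹ d = adj(I−A)·d / det(I−A), with det(I−A) = 0.5725:
  x_1 = (0.5950·180 + 0.0650·100 + 0.0850·230) / 0.5725 = 133.15 / 0.5725 ≈ 232.6
  x_2 = (0.1050·180 + 0.6850·100 + 0.0150·230) / 0.5725 = 90.85 / 0.5725 ≈ 158.7
  x_3 = (0.1725·180 + 0.3075·100 + 0.8425·230) / 0.5725 = 255.575 / 0.5725 ≈ 446.4

x_1 = 232.6, x_2 = 158.7, x_3 = 446.4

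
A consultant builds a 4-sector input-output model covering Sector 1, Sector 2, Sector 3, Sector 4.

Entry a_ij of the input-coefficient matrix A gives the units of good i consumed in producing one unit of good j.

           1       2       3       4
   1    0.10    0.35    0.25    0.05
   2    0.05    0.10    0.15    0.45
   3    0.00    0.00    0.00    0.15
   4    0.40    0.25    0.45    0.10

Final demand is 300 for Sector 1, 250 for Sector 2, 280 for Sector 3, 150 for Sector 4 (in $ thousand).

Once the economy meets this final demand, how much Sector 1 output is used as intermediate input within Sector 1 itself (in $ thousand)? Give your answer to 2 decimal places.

I − A =
  [   0.90    -0.35    -0.25    -0.05]
  [  -0.05     0.90    -0.15    -0.45]
  [   0.00     0.00     1.00    -0.15]
  [  -0.40    -0.25    -0.45     0.90]
Compute the cofactors C_ij = (−1)^(i+j)·(3×3 minor ij) of I−A; the adjugate is their transpose:
adj(I−A) = Cᵀ =
  [ 0.631125   0.313250   0.314625   0.244125]
  [ 0.230625   0.714250   0.358125   0.429625]
  [ 0.055875   0.054750   0.530375   0.118875]
  [ 0.372500   0.365000   0.504500   0.792500]
det(I−A) = Σ_j (I−A)_1j·C_1j = (0.90)(0.631125) + (-0.35)(0.230625) + (-0.25)(0.055875) + (-0.05)(0.372500) = 0.4547
(I − A)⁻¹ = adj(I−A) / det(I−A) ≈
  [   1.3880     0.6889     0.6919     0.5369]
  [   0.5072     1.5708     0.7876     0.9449]
  [   0.1229     0.1204     1.1664     0.2614]
  [   0.8192     0.8027     1.1095     1.7429]
First solve x = (I − A)⁻¹ d = adj(I−A)·d / det(I−A); in particular x_1 = (0.631125·300 + 0.313250·250 + 0.314625·280 + 0.244125·150) / 0.4547 = 392.36375 / 0.4547 ≈ 862.9069.
Intermediate flow from 1 to 1: z_11 = a_11 · x_1 = 0.10 × 392.36375 / 0.4547 = 39.236375 / 0.4547 ≈ 86.29.

z_11 = 86.29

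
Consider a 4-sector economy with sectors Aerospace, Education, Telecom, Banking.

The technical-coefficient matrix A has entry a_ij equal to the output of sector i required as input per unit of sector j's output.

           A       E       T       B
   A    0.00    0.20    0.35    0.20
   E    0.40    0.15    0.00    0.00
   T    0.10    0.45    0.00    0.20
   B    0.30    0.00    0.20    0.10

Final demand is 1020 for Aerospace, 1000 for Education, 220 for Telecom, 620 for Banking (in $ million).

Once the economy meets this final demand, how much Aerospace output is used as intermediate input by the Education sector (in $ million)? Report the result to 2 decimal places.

z_AE = 477.72

I − A =
  [   1.00    -0.20    -0.35    -0.20]
  [  -0.40     0.85     0.00     0.00]
  [  -0.10    -0.45     1.00    -0.20]
  [  -0.30     0.00    -0.20     0.90]
Compute the cofactors C_ij = (−1)^(i+j)·(3×3 minor ij) of I−A; the adjugate is their transpose:
adj(I−A) = Cᵀ =
  [ 0.73100   0.33175   0.30175   0.22950]
  [ 0.34400   0.74350   0.14200   0.10800]
  [ 0.28950   0.40800   0.64200   0.20700]
  [ 0.30800   0.20125   0.24325   0.67725]
det(I−A) = Σ_j (I−A)_1j·C_1j = (1.00)(0.73100) + (-0.20)(0.34400) + (-0.35)(0.28950) + (-0.20)(0.30800) = 0.499275
(I − A)⁻¹ = adj(I−A) / det(I−A) ≈
  [   1.4641     0.6645     0.6044     0.4597]
  [   0.6890     1.4892     0.2844     0.2163]
  [   0.5798     0.8172     1.2859     0.4146]
  [   0.6169     0.4031     0.4872     1.3565]
First solve x = (I − A)⁻¹ d = adj(I−A)·d / det(I−A); in particular x_E = (0.34400·1020 + 0.74350·1000 + 0.14200·220 + 0.10800·620) / 0.499275 = 1192.58 / 0.499275 ≈ 2388.6235.
Intermediate flow from A to E: z_AE = a_AE · x_E = 0.20 × 1192.58 / 0.499275 = 238.516 / 0.499275 ≈ 477.72.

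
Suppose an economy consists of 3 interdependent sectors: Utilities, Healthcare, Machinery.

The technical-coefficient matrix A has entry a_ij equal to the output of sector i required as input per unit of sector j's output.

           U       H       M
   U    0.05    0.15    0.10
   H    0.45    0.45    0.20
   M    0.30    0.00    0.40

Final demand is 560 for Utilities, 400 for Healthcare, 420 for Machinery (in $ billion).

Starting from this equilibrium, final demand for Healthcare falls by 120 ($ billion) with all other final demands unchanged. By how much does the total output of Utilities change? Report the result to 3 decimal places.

Δx_U = -43.636

I − A =
  [   0.95    -0.15    -0.10]
  [  -0.45     0.55    -0.20]
  [  -0.30     0.00     0.60]
Cofactors of I−A, C_ij = (−1)^(i+j)·(minor ij) (rows/columns in the sector order above):
  C_11 = (0.55)(0.60) − (-0.20)(0.00) = 0.3300
  C_12 = −[(-0.45)(0.60) − (-0.20)(-0.30)] = 0.3300
  C_13 = (-0.45)(0.00) − (0.55)(-0.30) = 0.1650
  C_21 = −[(-0.15)(0.60) − (-0.10)(0.00)] = 0.0900
  C_22 = (0.95)(0.60) − (-0.10)(-0.30) = 0.5400
  C_23 = −[(0.95)(0.00) − (-0.15)(-0.30)] = 0.0450
  C_31 = (-0.15)(-0.20) − (-0.10)(0.55) = 0.0850
  C_32 = −[(0.95)(-0.20) − (-0.10)(-0.45)] = 0.2350
  C_33 = (0.95)(0.55) − (-0.15)(-0.45) = 0.4550
det(I−A) = Σ_j (I−A)_1j·C_1j = (0.95)(0.3300) + (-0.15)(0.3300) + (-0.10)(0.1650) = 0.2475
adj(I−A) = Cᵀ =
  [ 0.3300   0.0900   0.0850]
  [ 0.3300   0.5400   0.2350]
  [ 0.1650   0.0450   0.4550]
(I − A)⁻¹ = adj(I−A) / det(I−A) ≈
  [   1.3333     0.3636     0.3434]
  [   1.3333     2.1818     0.9495]
  [   0.6667     0.1818     1.8384]
Δx = (I − A)⁻¹ Δd with Δd having -120 in the Healthcare component and 0 elsewhere.
So Δx_U = L_UH · (-120), where L_UH = adj(I−A)_UH / det(I−A) = 0.0900 / 0.2475.
Δx_U = 0.0900 × (-120) / 0.2475 = -10.80 / 0.2475 ≈ -43.636.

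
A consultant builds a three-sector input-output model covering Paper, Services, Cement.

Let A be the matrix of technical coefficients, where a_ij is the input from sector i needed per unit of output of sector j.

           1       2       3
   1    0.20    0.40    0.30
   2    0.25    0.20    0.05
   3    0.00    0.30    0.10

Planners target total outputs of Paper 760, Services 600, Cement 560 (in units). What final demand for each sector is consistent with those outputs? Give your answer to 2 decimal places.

d_1 = 200.00, d_2 = 262.00, d_3 = 324.00

I − A =
  [   0.80    -0.40    -0.30]
  [  -0.25     0.80    -0.05]
  [   0.00    -0.30     0.90]
d = (I − A) x:
  d_1 = (+0.80)·760 + (-0.40)·600 + (-0.30)·560 = 200.00
  d_2 = (-0.25)·760 + (+0.80)·600 + (-0.05)·560 = 262.00
  d_3 = (+0.00)·760 + (-0.30)·600 + (+0.90)·560 = 324.00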